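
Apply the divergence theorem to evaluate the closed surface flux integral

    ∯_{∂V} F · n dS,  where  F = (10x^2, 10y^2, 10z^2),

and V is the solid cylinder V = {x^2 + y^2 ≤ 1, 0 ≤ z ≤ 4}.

By the divergence theorem,

    ∯_{∂V} F · n dS = ∭_V (∇ · F) dV.

Compute the divergence:
    ∇ · F = ∂F_x/∂x + ∂F_y/∂y + ∂F_z/∂z = 20x + 20y + 20z.

In cylindrical coordinates, x = r cos(θ), y = r sin(θ), z = z, dV = r dr dθ dz, with 0 ≤ r ≤ 1, 0 ≤ θ ≤ 2π, 0 ≤ z ≤ 4.

The integrand, after substitution and multiplying by the volume element, becomes (20sqrt(2)r sin(θ + π/4) + 20z) · r, so

    ∭_V (∇·F) dV = ∫_0^{2π} ∫_0^{1} ∫_0^{4} (20sqrt(2)r sin(θ + π/4) + 20z) · r dz dr dθ.

Inner (z from 0 to 4): 80r (sqrt(2)r sin(θ + π/4) + 2).
Middle (r from 0 to 1): 80sqrt(2)sin(θ + π/4)/3 + 80.
Outer (θ from 0 to 2π): 160π.

Therefore ∯_{∂V} F · n dS = 160π.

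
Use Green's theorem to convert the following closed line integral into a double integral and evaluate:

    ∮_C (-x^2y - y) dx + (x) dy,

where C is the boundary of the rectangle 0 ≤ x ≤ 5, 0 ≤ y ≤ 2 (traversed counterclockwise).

Green's theorem converts the closed line integral into a double integral over the enclosed region D:

    ∮_C P dx + Q dy = ∬_D (∂Q/∂x - ∂P/∂y) dA.

Here P = -x^2y - y, Q = x, so

    ∂Q/∂x = 1,    ∂P/∂y = -x^2 - 1,
    ∂Q/∂x - ∂P/∂y = x^2 + 2.

D is the region 0 ≤ x ≤ 5, 0 ≤ y ≤ 2. Evaluating the double integral:

    ∬_D (x^2 + 2) dA = ∫_0^{5} ∫_0^{2} (x^2 + 2) dy dx.

Inner (y from 0 to 2): 2x^2 + 4.
Outer (x from 0 to 5): 310/3.

Therefore ∮_C P dx + Q dy = 310/3.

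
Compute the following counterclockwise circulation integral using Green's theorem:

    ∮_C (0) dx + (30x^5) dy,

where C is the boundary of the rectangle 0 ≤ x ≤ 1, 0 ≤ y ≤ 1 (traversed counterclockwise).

Green's theorem converts the closed line integral into a double integral over the enclosed region D:

    ∮_C P dx + Q dy = ∬_D (∂Q/∂x - ∂P/∂y) dA.

Here P = 0, Q = 30x^5, so

    ∂Q/∂x = 150x^4,    ∂P/∂y = 0,
    ∂Q/∂x - ∂P/∂y = 150x^4.

D is the region 0 ≤ x ≤ 1, 0 ≤ y ≤ 1. Evaluating the double integral:

    ∬_D (150x^4) dA = ∫_0^{1} ∫_0^{1} (150x^4) dy dx.

Inner (y from 0 to 1): 150x^4.
Outer (x from 0 to 1): 30.

Therefore ∮_C P dx + Q dy = 30.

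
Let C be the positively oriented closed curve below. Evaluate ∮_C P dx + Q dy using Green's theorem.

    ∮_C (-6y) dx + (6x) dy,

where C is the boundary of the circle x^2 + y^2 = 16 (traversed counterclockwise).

Green's theorem converts the closed line integral into a double integral over the enclosed region D:

    ∮_C P dx + Q dy = ∬_D (∂Q/∂x - ∂P/∂y) dA.

Here P = -6y, Q = 6x, so

    ∂Q/∂x = 6,    ∂P/∂y = -6,
    ∂Q/∂x - ∂P/∂y = 12.

D is the region x^2 + y^2 ≤ 16. Evaluating the double integral:

In polar coordinates (x = r cos θ, y = r sin θ, dA = r dr dθ) the integrand becomes 12, so

    ∬_D (12) dA = ∫_0^{2π} ∫_0^{4} (12) · r dr dθ.

Inner (r from 0 to 4): 96.
Outer (θ from 0 to 2π): 192π.

Therefore ∮_C P dx + Q dy = 192π.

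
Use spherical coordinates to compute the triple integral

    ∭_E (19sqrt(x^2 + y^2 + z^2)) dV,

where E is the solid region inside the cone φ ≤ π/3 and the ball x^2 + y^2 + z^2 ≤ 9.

In spherical coordinates, x = ρ sin(φ) cos(θ), y = ρ sin(φ) sin(θ), z = ρ cos(φ), and dV = ρ^2 sin(φ) dρ dφ dθ.

The integrand becomes 19ρ, so

    ∭_E (19sqrt(x^2 + y^2 + z^2)) dV = ∫_{0}^{2π} ∫_{0}^{π/3} ∫_{0}^{3} (19ρ) · ρ^2 sin(φ) dρ dφ dθ.

Inner (ρ): 1539sin(φ)/4.
Middle (φ): 1539/8.
Outer (θ): 1539π/4.

Therefore the triple integral equals 1539π/4.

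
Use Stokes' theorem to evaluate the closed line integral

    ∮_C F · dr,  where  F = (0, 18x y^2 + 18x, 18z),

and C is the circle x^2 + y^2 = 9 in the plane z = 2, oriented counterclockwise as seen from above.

Let S be the flat disk x^2 + y^2 ≤ 9 in the plane z = 2, with upward unit normal n̂ = ẑ. By Stokes' theorem,

    ∮_C F · dr = ∬_S (∇ × F) · n̂ dS = ∬_D (curl F)_z dA,

where D is the disk x^2 + y^2 ≤ 9.

Compute the curl of F = (0, 18x y^2 + 18x, 18z):
    (∇ × F)_x = ∂F_z/∂y - ∂F_y/∂z = 0,
    (∇ × F)_y = ∂F_x/∂z - ∂F_z/∂x = 0,
    (∇ × F)_z = ∂F_y/∂x - ∂F_x/∂y = 18y^2 + 18.

On z = 2, (curl F)_z = 18y^2 + 18.

Convert to polar (x = r cos θ, y = r sin θ, dA = r dr dθ); the integrand becomes 18r^2sin(θ)^2 + 18, so

    ∬_D (curl F)_z dA = ∫_0^{2π} ∫_0^{3} (18r^2sin(θ)^2 + 18) · r dr dθ.

Inner (r from 0 to 3): 729sin(θ)^2/2 + 81.
Outer (θ from 0 to 2π): 1053π/2.

Therefore ∮_C F · dr = 1053π/2.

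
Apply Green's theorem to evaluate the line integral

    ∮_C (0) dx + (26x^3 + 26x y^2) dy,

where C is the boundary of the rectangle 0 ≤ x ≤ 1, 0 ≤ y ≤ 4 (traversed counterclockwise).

Green's theorem converts the closed line integral into a double integral over the enclosed region D:

    ∮_C P dx + Q dy = ∬_D (∂Q/∂x - ∂P/∂y) dA.

Here P = 0, Q = 26x^3 + 26x y^2, so

    ∂Q/∂x = 78x^2 + 26y^2,    ∂P/∂y = 0,
    ∂Q/∂x - ∂P/∂y = 78x^2 + 26y^2.

D is the region 0 ≤ x ≤ 1, 0 ≤ y ≤ 4. Evaluating the double integral:

    ∬_D (78x^2 + 26y^2) dA = ∫_0^{1} ∫_0^{4} (78x^2 + 26y^2) dy dx.

Inner (y from 0 to 4): 312x^2 + 1664/3.
Outer (x from 0 to 1): 1976/3.

Therefore ∮_C P dx + Q dy = 1976/3.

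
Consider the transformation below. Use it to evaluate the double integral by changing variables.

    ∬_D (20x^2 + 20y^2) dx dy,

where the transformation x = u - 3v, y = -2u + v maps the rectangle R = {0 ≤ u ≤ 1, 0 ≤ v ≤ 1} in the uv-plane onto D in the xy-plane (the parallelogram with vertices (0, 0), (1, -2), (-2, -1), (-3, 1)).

Compute the Jacobian determinant of (x, y) with respect to (u, v):

    ∂(x,y)/∂(u,v) = | 1  -3 | = (1)(1) - (-3)(-2) = -5.
                   | -2  1 |

Its absolute value is |J| = 5 (the area scaling factor).

Substituting x = u - 3v, y = -2u + v into the integrand,

    20x^2 + 20y^2 → 100u^2 - 200u v + 200v^2,

so the integral becomes

    ∬_R (100u^2 - 200u v + 200v^2) · |J| du dv = ∫_0^1 ∫_0^1 (500u^2 - 1000u v + 1000v^2) dv du.

Inner (v): 500u^2 - 500u + 1000/3.
Outer (u): 250.

Therefore ∬_D (20x^2 + 20y^2) dx dy = 250.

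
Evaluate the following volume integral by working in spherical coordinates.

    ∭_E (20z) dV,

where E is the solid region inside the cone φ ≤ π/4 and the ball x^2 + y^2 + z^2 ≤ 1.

In spherical coordinates, x = ρ sin(φ) cos(θ), y = ρ sin(φ) sin(θ), z = ρ cos(φ), and dV = ρ^2 sin(φ) dρ dφ dθ.

The integrand becomes 20ρ cos(φ), so

    ∭_E (20z) dV = ∫_{0}^{2π} ∫_{0}^{π/4} ∫_{0}^{1} (20ρ cos(φ)) · ρ^2 sin(φ) dρ dφ dθ.

Inner (ρ): 5sin(2φ)/2.
Middle (φ): 5/4.
Outer (θ): 5π/2.

Therefore the triple integral equals 5π/2.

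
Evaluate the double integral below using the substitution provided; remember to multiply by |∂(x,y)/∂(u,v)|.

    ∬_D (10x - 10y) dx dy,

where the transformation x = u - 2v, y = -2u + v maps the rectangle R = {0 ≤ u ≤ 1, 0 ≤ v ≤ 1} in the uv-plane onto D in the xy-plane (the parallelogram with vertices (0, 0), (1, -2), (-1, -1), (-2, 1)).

Compute the Jacobian determinant of (x, y) with respect to (u, v):

    ∂(x,y)/∂(u,v) = | 1  -2 | = (1)(1) - (-2)(-2) = -3.
                   | -2  1 |

Its absolute value is |J| = 3 (the area scaling factor).

Substituting x = u - 2v, y = -2u + v into the integrand,

    10x - 10y → 30u - 30v,

so the integral becomes

    ∬_R (30u - 30v) · |J| du dv = ∫_0^1 ∫_0^1 (90u - 90v) dv du.

Inner (v): 90u - 45.
Outer (u): 0.

Therefore ∬_D (10x - 10y) dx dy = 0.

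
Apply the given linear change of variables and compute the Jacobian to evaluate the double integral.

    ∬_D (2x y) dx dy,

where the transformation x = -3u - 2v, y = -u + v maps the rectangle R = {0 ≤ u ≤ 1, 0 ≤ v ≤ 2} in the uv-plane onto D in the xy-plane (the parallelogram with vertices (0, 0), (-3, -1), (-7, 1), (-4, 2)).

Compute the Jacobian determinant of (x, y) with respect to (u, v):

    ∂(x,y)/∂(u,v) = | -3  -2 | = (-3)(1) - (-2)(-1) = -5.
                   | -1  1 |

Its absolute value is |J| = 5 (the area scaling factor).

Substituting x = -3u - 2v, y = -u + v into the integrand,

    2x y → 6u^2 - 2u v - 4v^2,

so the integral becomes

    ∬_R (6u^2 - 2u v - 4v^2) · |J| du dv = ∫_0^1 ∫_0^2 (30u^2 - 10u v - 20v^2) dv du.

Inner (v): 60u^2 - 20u - 160/3.
Outer (u): -130/3.

Therefore ∬_D (2x y) dx dy = -130/3.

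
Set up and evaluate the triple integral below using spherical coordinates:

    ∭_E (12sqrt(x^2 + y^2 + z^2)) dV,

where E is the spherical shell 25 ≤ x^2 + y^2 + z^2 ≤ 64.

In spherical coordinates, x = ρ sin(φ) cos(θ), y = ρ sin(φ) sin(θ), z = ρ cos(φ), and dV = ρ^2 sin(φ) dρ dφ dθ.

The integrand becomes 12ρ, so

    ∭_E (12sqrt(x^2 + y^2 + z^2)) dV = ∫_{0}^{2π} ∫_{0}^{π} ∫_{5}^{8} (12ρ) · ρ^2 sin(φ) dρ dφ dθ.

Inner (ρ): 10413sin(φ).
Middle (φ): 20826.
Outer (θ): 41652π.

Therefore the triple integral equals 41652π.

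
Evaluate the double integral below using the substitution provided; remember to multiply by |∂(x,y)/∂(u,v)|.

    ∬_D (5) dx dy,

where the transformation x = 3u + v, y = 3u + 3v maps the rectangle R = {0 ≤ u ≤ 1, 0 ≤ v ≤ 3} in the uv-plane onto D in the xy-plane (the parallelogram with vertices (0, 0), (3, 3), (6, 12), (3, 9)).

Compute the Jacobian determinant of (x, y) with respect to (u, v):

    ∂(x,y)/∂(u,v) = | 3  1 | = (3)(3) - (1)(3) = 6.
                   | 3  3 |

Its absolute value is |J| = 6 (the area scaling factor).

Substituting x = 3u + v, y = 3u + 3v into the integrand,

    5 → 5,

so the integral becomes

    ∬_R (5) · |J| du dv = ∫_0^1 ∫_0^3 (30) dv du.

Inner (v): 90.
Outer (u): 90.

Therefore ∬_D (5) dx dy = 90.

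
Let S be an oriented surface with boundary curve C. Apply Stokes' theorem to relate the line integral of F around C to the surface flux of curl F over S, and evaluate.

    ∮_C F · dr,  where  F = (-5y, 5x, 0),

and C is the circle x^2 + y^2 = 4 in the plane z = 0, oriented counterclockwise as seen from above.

Let S be the flat disk x^2 + y^2 ≤ 4 in the plane z = 0, with upward unit normal n̂ = ẑ. By Stokes' theorem,

    ∮_C F · dr = ∬_S (∇ × F) · n̂ dS = ∬_D (curl F)_z dA,

where D is the disk x^2 + y^2 ≤ 4.

Compute the curl of F = (-5y, 5x, 0):
    (∇ × F)_x = ∂F_z/∂y - ∂F_y/∂z = 0,
    (∇ × F)_y = ∂F_x/∂z - ∂F_z/∂x = 0,
    (∇ × F)_z = ∂F_y/∂x - ∂F_x/∂y = 10.

On z = 0, (curl F)_z = 10.

Convert to polar (x = r cos θ, y = r sin θ, dA = r dr dθ); the integrand becomes 10, so

    ∬_D (curl F)_z dA = ∫_0^{2π} ∫_0^{2} (10) · r dr dθ.

Inner (r from 0 to 2): 20.
Outer (θ from 0 to 2π): 40π.

Therefore ∮_C F · dr = 40π.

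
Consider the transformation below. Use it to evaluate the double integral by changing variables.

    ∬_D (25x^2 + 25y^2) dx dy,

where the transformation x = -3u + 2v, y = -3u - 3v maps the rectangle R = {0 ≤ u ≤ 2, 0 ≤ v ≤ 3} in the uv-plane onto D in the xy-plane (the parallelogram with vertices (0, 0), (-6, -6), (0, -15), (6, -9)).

Compute the Jacobian determinant of (x, y) with respect to (u, v):

    ∂(x,y)/∂(u,v) = | -3  2 | = (-3)(-3) - (2)(-3) = 15.
                   | -3  -3 |

Its absolute value is |J| = 15 (the area scaling factor).

Substituting x = -3u + 2v, y = -3u - 3v into the integrand,

    25x^2 + 25y^2 → 450u^2 + 150u v + 325v^2,

so the integral becomes

    ∬_R (450u^2 + 150u v + 325v^2) · |J| du dv = ∫_0^2 ∫_0^3 (6750u^2 + 2250u v + 4875v^2) dv du.

Inner (v): 20250u^2 + 10125u + 43875.
Outer (u): 162000.

Therefore ∬_D (25x^2 + 25y^2) dx dy = 162000.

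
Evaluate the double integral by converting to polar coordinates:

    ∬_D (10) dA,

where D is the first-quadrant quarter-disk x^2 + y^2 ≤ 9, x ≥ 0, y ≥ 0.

The region D is 0 ≤ r ≤ 3, 0 ≤ θ ≤ π/2 in polar coordinates, where x = r cos(θ), y = r sin(θ), and dA = r dr dθ.

Under the substitution, the integrand becomes 10, so

    ∬_D (10) dA = ∫_{0}^{π/2} ∫_{0}^{3} (10) · r dr dθ.

Inner integral (in r): ∫_{0}^{3} (10) · r dr = 45.

Outer integral (in θ): ∫_{0}^{π/2} (45) dθ = 45π/2.

Therefore ∬_D (10) dA = 45π/2.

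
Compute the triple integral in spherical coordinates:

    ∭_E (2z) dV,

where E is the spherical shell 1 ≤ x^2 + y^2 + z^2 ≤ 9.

In spherical coordinates, x = ρ sin(φ) cos(θ), y = ρ sin(φ) sin(θ), z = ρ cos(φ), and dV = ρ^2 sin(φ) dρ dφ dθ.

The integrand becomes 2ρ cos(φ), so

    ∭_E (2z) dV = ∫_{0}^{2π} ∫_{0}^{π} ∫_{1}^{3} (2ρ cos(φ)) · ρ^2 sin(φ) dρ dφ dθ.

Inner (ρ): 20sin(2φ).
Middle (φ): 0.
Outer (θ): 0.

Therefore the triple integral equals 0.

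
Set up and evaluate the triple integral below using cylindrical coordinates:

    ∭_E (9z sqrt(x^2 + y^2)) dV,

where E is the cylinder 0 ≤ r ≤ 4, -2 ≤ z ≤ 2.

In cylindrical coordinates, x = r cos(θ), y = r sin(θ), z = z, and dV = r dr dθ dz.

The integrand becomes 9r z, so

    ∭_E (9z sqrt(x^2 + y^2)) dV = ∫_{0}^{2π} ∫_{0}^{4} ∫_{-2}^{2} (9r z) · r dz dr dθ.

Inner (z): 0.
Middle (r from 0 to 4): 0.
Outer (θ): 0.

Therefore the triple integral equals 0.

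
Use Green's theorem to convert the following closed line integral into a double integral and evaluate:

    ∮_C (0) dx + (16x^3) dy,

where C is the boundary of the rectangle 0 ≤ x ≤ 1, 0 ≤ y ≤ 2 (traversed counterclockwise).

Green's theorem converts the closed line integral into a double integral over the enclosed region D:

    ∮_C P dx + Q dy = ∬_D (∂Q/∂x - ∂P/∂y) dA.

Here P = 0, Q = 16x^3, so

    ∂Q/∂x = 48x^2,    ∂P/∂y = 0,
    ∂Q/∂x - ∂P/∂y = 48x^2.

D is the region 0 ≤ x ≤ 1, 0 ≤ y ≤ 2. Evaluating the double integral:

    ∬_D (48x^2) dA = ∫_0^{1} ∫_0^{2} (48x^2) dy dx.

Inner (y from 0 to 2): 96x^2.
Outer (x from 0 to 1): 32.

Therefore ∮_C P dx + Q dy = 32.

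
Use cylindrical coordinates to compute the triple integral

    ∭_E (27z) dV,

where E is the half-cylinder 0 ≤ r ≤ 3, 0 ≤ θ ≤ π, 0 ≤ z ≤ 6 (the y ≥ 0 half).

In cylindrical coordinates, x = r cos(θ), y = r sin(θ), z = z, and dV = r dr dθ dz.

The integrand becomes 27z, so

    ∭_E (27z) dV = ∫_{0}^{π} ∫_{0}^{3} ∫_{0}^{6} (27z) · r dz dr dθ.

Inner (z): 486r.
Middle (r from 0 to 3): 2187.
Outer (θ): 2187π.

Therefore the triple integral equals 2187π.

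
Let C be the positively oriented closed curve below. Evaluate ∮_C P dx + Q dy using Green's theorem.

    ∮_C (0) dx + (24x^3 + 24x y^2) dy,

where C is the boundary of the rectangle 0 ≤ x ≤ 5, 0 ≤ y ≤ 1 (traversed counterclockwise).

Green's theorem converts the closed line integral into a double integral over the enclosed region D:

    ∮_C P dx + Q dy = ∬_D (∂Q/∂x - ∂P/∂y) dA.

Here P = 0, Q = 24x^3 + 24x y^2, so

    ∂Q/∂x = 72x^2 + 24y^2,    ∂P/∂y = 0,
    ∂Q/∂x - ∂P/∂y = 72x^2 + 24y^2.

D is the region 0 ≤ x ≤ 5, 0 ≤ y ≤ 1. Evaluating the double integral:

    ∬_D (72x^2 + 24y^2) dA = ∫_0^{5} ∫_0^{1} (72x^2 + 24y^2) dy dx.

Inner (y from 0 to 1): 72x^2 + 8.
Outer (x from 0 to 5): 3040.

Therefore ∮_C P dx + Q dy = 3040.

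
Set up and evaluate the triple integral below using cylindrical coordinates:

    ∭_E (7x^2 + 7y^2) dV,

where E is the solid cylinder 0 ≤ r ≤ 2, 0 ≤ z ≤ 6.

In cylindrical coordinates, x = r cos(θ), y = r sin(θ), z = z, and dV = r dr dθ dz.

The integrand becomes 7r^2, so

    ∭_E (7x^2 + 7y^2) dV = ∫_{0}^{2π} ∫_{0}^{2} ∫_{0}^{6} (7r^2) · r dz dr dθ.

Inner (z): 42r^3.
Middle (r from 0 to 2): 168.
Outer (θ): 336π.

Therefore the triple integral equals 336π.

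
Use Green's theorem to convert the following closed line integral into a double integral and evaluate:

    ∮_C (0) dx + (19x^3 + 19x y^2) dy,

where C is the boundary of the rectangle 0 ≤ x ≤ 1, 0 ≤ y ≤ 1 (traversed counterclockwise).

Green's theorem converts the closed line integral into a double integral over the enclosed region D:

    ∮_C P dx + Q dy = ∬_D (∂Q/∂x - ∂P/∂y) dA.

Here P = 0, Q = 19x^3 + 19x y^2, so

    ∂Q/∂x = 57x^2 + 19y^2,    ∂P/∂y = 0,
    ∂Q/∂x - ∂P/∂y = 57x^2 + 19y^2.

D is the region 0 ≤ x ≤ 1, 0 ≤ y ≤ 1. Evaluating the double integral:

    ∬_D (57x^2 + 19y^2) dA = ∫_0^{1} ∫_0^{1} (57x^2 + 19y^2) dy dx.

Inner (y from 0 to 1): 57x^2 + 19/3.
Outer (x from 0 to 1): 76/3.

Therefore ∮_C P dx + Q dy = 76/3.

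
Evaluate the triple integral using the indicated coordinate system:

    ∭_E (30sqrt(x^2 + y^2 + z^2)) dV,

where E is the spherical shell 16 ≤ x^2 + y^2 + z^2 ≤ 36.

In spherical coordinates, x = ρ sin(φ) cos(θ), y = ρ sin(φ) sin(θ), z = ρ cos(φ), and dV = ρ^2 sin(φ) dρ dφ dθ.

The integrand becomes 30ρ, so

    ∭_E (30sqrt(x^2 + y^2 + z^2)) dV = ∫_{0}^{2π} ∫_{0}^{π} ∫_{4}^{6} (30ρ) · ρ^2 sin(φ) dρ dφ dθ.

Inner (ρ): 7800sin(φ).
Middle (φ): 15600.
Outer (θ): 31200π.

Therefore the triple integral equals 31200π.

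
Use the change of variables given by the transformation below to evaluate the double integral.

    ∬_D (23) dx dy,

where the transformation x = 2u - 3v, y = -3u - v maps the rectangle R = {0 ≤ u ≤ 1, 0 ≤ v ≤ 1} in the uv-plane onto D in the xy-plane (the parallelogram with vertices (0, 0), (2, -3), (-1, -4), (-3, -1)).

Compute the Jacobian determinant of (x, y) with respect to (u, v):

    ∂(x,y)/∂(u,v) = | 2  -3 | = (2)(-1) - (-3)(-3) = -11.
                   | -3  -1 |

Its absolute value is |J| = 11 (the area scaling factor).

Substituting x = 2u - 3v, y = -3u - v into the integrand,

    23 → 23,

so the integral becomes

    ∬_R (23) · |J| du dv = ∫_0^1 ∫_0^1 (253) dv du.

Inner (v): 253.
Outer (u): 253.

Therefore ∬_D (23) dx dy = 253.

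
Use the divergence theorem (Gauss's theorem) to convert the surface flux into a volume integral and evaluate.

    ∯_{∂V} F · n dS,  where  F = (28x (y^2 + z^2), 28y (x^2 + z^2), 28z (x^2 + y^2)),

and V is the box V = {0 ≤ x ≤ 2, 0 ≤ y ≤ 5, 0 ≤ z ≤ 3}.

By the divergence theorem,

    ∯_{∂V} F · n dS = ∭_V (∇ · F) dV.

Compute the divergence:
    ∇ · F = ∂F_x/∂x + ∂F_y/∂y + ∂F_z/∂z = 28y^2 + 28z^2 + 28x^2 + 28z^2 + 28x^2 + 28y^2 = 56x^2 + 56y^2 + 56z^2.

V is a rectangular box, so dV = dx dy dz with 0 ≤ x ≤ 2, 0 ≤ y ≤ 5, 0 ≤ z ≤ 3.

Integrate (56x^2 + 56y^2 + 56z^2) over V as an iterated integral:

    ∭_V (∇·F) dV = ∫_0^{2} ∫_0^{5} ∫_0^{3} (56x^2 + 56y^2 + 56z^2) dz dy dx.

Inner (z from 0 to 3): 168x^2 + 168y^2 + 504.
Middle (y from 0 to 5): 840x^2 + 9520.
Outer (x from 0 to 2): 21280.

Therefore ∯_{∂V} F · n dS = 21280.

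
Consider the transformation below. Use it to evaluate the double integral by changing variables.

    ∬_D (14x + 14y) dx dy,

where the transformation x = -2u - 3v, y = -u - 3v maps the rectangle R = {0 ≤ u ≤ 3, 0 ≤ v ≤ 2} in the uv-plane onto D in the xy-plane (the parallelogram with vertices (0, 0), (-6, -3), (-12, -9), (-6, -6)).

Compute the Jacobian determinant of (x, y) with respect to (u, v):

    ∂(x,y)/∂(u,v) = | -2  -3 | = (-2)(-3) - (-3)(-1) = 3.
                   | -1  -3 |

Its absolute value is |J| = 3 (the area scaling factor).

Substituting x = -2u - 3v, y = -u - 3v into the integrand,

    14x + 14y → -42u - 84v,

so the integral becomes

    ∬_R (-42u - 84v) · |J| du dv = ∫_0^3 ∫_0^2 (-126u - 252v) dv du.

Inner (v): -252u - 504.
Outer (u): -2646.

Therefore ∬_D (14x + 14y) dx dy = -2646.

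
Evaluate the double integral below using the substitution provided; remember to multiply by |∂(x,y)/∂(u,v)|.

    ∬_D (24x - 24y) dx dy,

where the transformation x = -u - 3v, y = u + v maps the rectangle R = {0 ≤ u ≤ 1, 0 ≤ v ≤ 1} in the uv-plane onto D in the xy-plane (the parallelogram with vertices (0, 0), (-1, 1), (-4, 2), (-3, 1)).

Compute the Jacobian determinant of (x, y) with respect to (u, v):

    ∂(x,y)/∂(u,v) = | -1  -3 | = (-1)(1) - (-3)(1) = 2.
                   | 1  1 |

Its absolute value is |J| = 2 (the area scaling factor).

Substituting x = -u - 3v, y = u + v into the integrand,

    24x - 24y → -48u - 96v,

so the integral becomes

    ∬_R (-48u - 96v) · |J| du dv = ∫_0^1 ∫_0^1 (-96u - 192v) dv du.

Inner (v): -96u - 96.
Outer (u): -144.

Therefore ∬_D (24x - 24y) dx dy = -144.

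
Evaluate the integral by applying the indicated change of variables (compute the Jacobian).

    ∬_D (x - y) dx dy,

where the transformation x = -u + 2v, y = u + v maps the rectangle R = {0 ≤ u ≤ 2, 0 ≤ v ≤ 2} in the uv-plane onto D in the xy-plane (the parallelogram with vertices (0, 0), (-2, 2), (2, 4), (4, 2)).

Compute the Jacobian determinant of (x, y) with respect to (u, v):

    ∂(x,y)/∂(u,v) = | -1  2 | = (-1)(1) - (2)(1) = -3.
                   | 1  1 |

Its absolute value is |J| = 3 (the area scaling factor).

Substituting x = -u + 2v, y = u + v into the integrand,

    x - y → -2u + v,

so the integral becomes

    ∬_R (-2u + v) · |J| du dv = ∫_0^2 ∫_0^2 (-6u + 3v) dv du.

Inner (v): 6 - 12u.
Outer (u): -12.

Therefore ∬_D (x - y) dx dy = -12.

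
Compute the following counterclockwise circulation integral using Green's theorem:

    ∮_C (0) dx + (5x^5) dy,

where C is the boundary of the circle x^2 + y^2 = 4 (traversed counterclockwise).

Green's theorem converts the closed line integral into a double integral over the enclosed region D:

    ∮_C P dx + Q dy = ∬_D (∂Q/∂x - ∂P/∂y) dA.

Here P = 0, Q = 5x^5, so

    ∂Q/∂x = 25x^4,    ∂P/∂y = 0,
    ∂Q/∂x - ∂P/∂y = 25x^4.

D is the region x^2 + y^2 ≤ 4. Evaluating the double integral:

In polar coordinates (x = r cos θ, y = r sin θ, dA = r dr dθ) the integrand becomes 25r^4cos(θ)^4, so

    ∬_D (25x^4) dA = ∫_0^{2π} ∫_0^{2} (25r^4cos(θ)^4) · r dr dθ.

Inner (r from 0 to 2): 800cos(θ)^4/3.
Outer (θ from 0 to 2π): 200π.

Therefore ∮_C P dx + Q dy = 200π.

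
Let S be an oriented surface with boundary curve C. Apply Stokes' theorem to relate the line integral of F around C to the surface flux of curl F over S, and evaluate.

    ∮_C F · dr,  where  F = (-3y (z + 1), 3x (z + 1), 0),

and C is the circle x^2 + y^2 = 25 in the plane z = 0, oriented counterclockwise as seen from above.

Let S be the flat disk x^2 + y^2 ≤ 25 in the plane z = 0, with upward unit normal n̂ = ẑ. By Stokes' theorem,

    ∮_C F · dr = ∬_S (∇ × F) · n̂ dS = ∬_D (curl F)_z dA,

where D is the disk x^2 + y^2 ≤ 25.

Compute the curl of F = (-3y (z + 1), 3x (z + 1), 0):
    (∇ × F)_x = ∂F_z/∂y - ∂F_y/∂z = -3x,
    (∇ × F)_y = ∂F_x/∂z - ∂F_z/∂x = -3y,
    (∇ × F)_z = ∂F_y/∂x - ∂F_x/∂y = 6z + 6.

On z = 0, (curl F)_z = 6.

Convert to polar (x = r cos θ, y = r sin θ, dA = r dr dθ); the integrand becomes 6, so

    ∬_D (curl F)_z dA = ∫_0^{2π} ∫_0^{5} (6) · r dr dθ.

Inner (r from 0 to 5): 75.
Outer (θ from 0 to 2π): 150π.

Therefore ∮_C F · dr = 150π.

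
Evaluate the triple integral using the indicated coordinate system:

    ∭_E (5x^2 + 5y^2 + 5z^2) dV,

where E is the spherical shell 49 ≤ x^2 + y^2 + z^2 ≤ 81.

In spherical coordinates, x = ρ sin(φ) cos(θ), y = ρ sin(φ) sin(θ), z = ρ cos(φ), and dV = ρ^2 sin(φ) dρ dφ dθ.

The integrand becomes 5ρ^2, so

    ∭_E (5x^2 + 5y^2 + 5z^2) dV = ∫_{0}^{2π} ∫_{0}^{π} ∫_{7}^{9} (5ρ^2) · ρ^2 sin(φ) dρ dφ dθ.

Inner (ρ): 42242sin(φ).
Middle (φ): 84484.
Outer (θ): 168968π.

Therefore the triple integral equals 168968π.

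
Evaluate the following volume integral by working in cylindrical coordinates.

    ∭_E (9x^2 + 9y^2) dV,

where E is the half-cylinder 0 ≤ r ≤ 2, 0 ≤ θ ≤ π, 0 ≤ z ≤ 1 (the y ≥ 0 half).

In cylindrical coordinates, x = r cos(θ), y = r sin(θ), z = z, and dV = r dr dθ dz.

The integrand becomes 9r^2, so

    ∭_E (9x^2 + 9y^2) dV = ∫_{0}^{π} ∫_{0}^{2} ∫_{0}^{1} (9r^2) · r dz dr dθ.

Inner (z): 9r^3.
Middle (r from 0 to 2): 36.
Outer (θ): 36π.

Therefore the triple integral equals 36π.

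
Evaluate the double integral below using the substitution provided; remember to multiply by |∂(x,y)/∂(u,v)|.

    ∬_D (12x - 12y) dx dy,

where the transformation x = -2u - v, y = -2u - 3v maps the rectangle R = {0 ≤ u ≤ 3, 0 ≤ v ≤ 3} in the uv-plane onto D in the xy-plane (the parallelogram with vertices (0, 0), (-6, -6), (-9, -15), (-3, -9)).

Compute the Jacobian determinant of (x, y) with respect to (u, v):

    ∂(x,y)/∂(u,v) = | -2  -1 | = (-2)(-3) - (-1)(-2) = 4.
                   | -2  -3 |

Its absolute value is |J| = 4 (the area scaling factor).

Substituting x = -2u - v, y = -2u - 3v into the integrand,

    12x - 12y → 24v,

so the integral becomes

    ∬_R (24v) · |J| du dv = ∫_0^3 ∫_0^3 (96v) dv du.

Inner (v): 432.
Outer (u): 1296.

Therefore ∬_D (12x - 12y) dx dy = 1296.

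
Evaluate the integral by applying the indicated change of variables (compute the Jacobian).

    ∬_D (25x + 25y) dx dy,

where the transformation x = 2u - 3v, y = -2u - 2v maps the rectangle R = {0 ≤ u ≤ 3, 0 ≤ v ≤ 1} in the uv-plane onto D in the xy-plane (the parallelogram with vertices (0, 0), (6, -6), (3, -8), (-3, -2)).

Compute the Jacobian determinant of (x, y) with respect to (u, v):

    ∂(x,y)/∂(u,v) = | 2  -3 | = (2)(-2) - (-3)(-2) = -10.
                   | -2  -2 |

Its absolute value is |J| = 10 (the area scaling factor).

Substituting x = 2u - 3v, y = -2u - 2v into the integrand,

    25x + 25y → -125v,

so the integral becomes

    ∬_R (-125v) · |J| du dv = ∫_0^3 ∫_0^1 (-1250v) dv du.

Inner (v): -625.
Outer (u): -1875.

Therefore ∬_D (25x + 25y) dx dy = -1875.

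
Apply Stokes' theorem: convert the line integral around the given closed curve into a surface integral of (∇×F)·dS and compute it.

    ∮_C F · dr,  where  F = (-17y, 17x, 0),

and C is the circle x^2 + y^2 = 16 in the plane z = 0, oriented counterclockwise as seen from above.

Let S be the flat disk x^2 + y^2 ≤ 16 in the plane z = 0, with upward unit normal n̂ = ẑ. By Stokes' theorem,

    ∮_C F · dr = ∬_S (∇ × F) · n̂ dS = ∬_D (curl F)_z dA,

where D is the disk x^2 + y^2 ≤ 16.

Compute the curl of F = (-17y, 17x, 0):
    (∇ × F)_x = ∂F_z/∂y - ∂F_y/∂z = 0,
    (∇ × F)_y = ∂F_x/∂z - ∂F_z/∂x = 0,
    (∇ × F)_z = ∂F_y/∂x - ∂F_x/∂y = 34.

On z = 0, (curl F)_z = 34.

Convert to polar (x = r cos θ, y = r sin θ, dA = r dr dθ); the integrand becomes 34, so

    ∬_D (curl F)_z dA = ∫_0^{2π} ∫_0^{4} (34) · r dr dθ.

Inner (r from 0 to 4): 272.
Outer (θ from 0 to 2π): 544π.

Therefore ∮_C F · dr = 544π.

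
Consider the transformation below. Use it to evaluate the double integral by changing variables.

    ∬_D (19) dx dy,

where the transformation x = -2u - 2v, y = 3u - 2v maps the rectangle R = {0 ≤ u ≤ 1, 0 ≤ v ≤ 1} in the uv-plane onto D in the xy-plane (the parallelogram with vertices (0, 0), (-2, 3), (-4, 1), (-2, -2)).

Compute the Jacobian determinant of (x, y) with respect to (u, v):

    ∂(x,y)/∂(u,v) = | -2  -2 | = (-2)(-2) - (-2)(3) = 10.
                   | 3  -2 |

Its absolute value is |J| = 10 (the area scaling factor).

Substituting x = -2u - 2v, y = 3u - 2v into the integrand,

    19 → 19,

so the integral becomes

    ∬_R (19) · |J| du dv = ∫_0^1 ∫_0^1 (190) dv du.

Inner (v): 190.
Outer (u): 190.

Therefore ∬_D (19) dx dy = 190.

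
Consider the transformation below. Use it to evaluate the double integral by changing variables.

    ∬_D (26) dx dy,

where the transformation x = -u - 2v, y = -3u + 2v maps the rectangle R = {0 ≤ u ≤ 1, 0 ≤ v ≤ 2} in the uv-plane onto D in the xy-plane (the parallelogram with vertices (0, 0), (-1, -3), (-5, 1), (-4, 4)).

Compute the Jacobian determinant of (x, y) with respect to (u, v):

    ∂(x,y)/∂(u,v) = | -1  -2 | = (-1)(2) - (-2)(-3) = -8.
                   | -3  2 |

Its absolute value is |J| = 8 (the area scaling factor).

Substituting x = -u - 2v, y = -3u + 2v into the integrand,

    26 → 26,

so the integral becomes

    ∬_R (26) · |J| du dv = ∫_0^1 ∫_0^2 (208) dv du.

Inner (v): 416.
Outer (u): 416.

Therefore ∬_D (26) dx dy = 416.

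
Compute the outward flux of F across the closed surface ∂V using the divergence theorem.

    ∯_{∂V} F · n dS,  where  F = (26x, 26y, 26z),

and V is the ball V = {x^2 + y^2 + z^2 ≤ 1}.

By the divergence theorem,

    ∯_{∂V} F · n dS = ∭_V (∇ · F) dV.

Compute the divergence:
    ∇ · F = ∂F_x/∂x + ∂F_y/∂y + ∂F_z/∂z = 26 + 26 + 26 = 78.

In spherical coordinates, x = ρ sin(φ) cos(θ), y = ρ sin(φ) sin(θ), z = ρ cos(φ), dV = ρ^2 sin(φ) dρ dφ dθ, with 0 ≤ ρ ≤ 1, 0 ≤ φ ≤ π, 0 ≤ θ ≤ 2π.

The integrand, after substitution and multiplying by the volume element, becomes (78) · ρ^2 sin(φ), so

    ∭_V (∇·F) dV = ∫_0^{2π} ∫_0^{π} ∫_0^{1} (78) · ρ^2 sin(φ) dρ dφ dθ.

Inner (ρ from 0 to 1): 26sin(φ).
Middle (φ from 0 to π): 52.
Outer (θ from 0 to 2π): 104π.

Therefore ∯_{∂V} F · n dS = 104π.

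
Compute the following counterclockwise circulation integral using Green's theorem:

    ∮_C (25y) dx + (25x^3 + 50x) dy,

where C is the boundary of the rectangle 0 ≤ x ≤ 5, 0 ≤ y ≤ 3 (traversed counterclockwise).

Green's theorem converts the closed line integral into a double integral over the enclosed region D:

    ∮_C P dx + Q dy = ∬_D (∂Q/∂x - ∂P/∂y) dA.

Here P = 25y, Q = 25x^3 + 50x, so

    ∂Q/∂x = 75x^2 + 50,    ∂P/∂y = 25,
    ∂Q/∂x - ∂P/∂y = 75x^2 + 25.

D is the region 0 ≤ x ≤ 5, 0 ≤ y ≤ 3. Evaluating the double integral:

    ∬_D (75x^2 + 25) dA = ∫_0^{5} ∫_0^{3} (75x^2 + 25) dy dx.

Inner (y from 0 to 3): 225x^2 + 75.
Outer (x from 0 to 5): 9750.

Therefore ∮_C P dx + Q dy = 9750.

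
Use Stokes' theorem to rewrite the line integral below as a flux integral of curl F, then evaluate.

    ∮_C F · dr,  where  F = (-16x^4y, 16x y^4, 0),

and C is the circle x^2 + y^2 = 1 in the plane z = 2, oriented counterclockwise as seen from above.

Let S be the flat disk x^2 + y^2 ≤ 1 in the plane z = 2, with upward unit normal n̂ = ẑ. By Stokes' theorem,

    ∮_C F · dr = ∬_S (∇ × F) · n̂ dS = ∬_D (curl F)_z dA,

where D is the disk x^2 + y^2 ≤ 1.

Compute the curl of F = (-16x^4y, 16x y^4, 0):
    (∇ × F)_x = ∂F_z/∂y - ∂F_y/∂z = 0,
    (∇ × F)_y = ∂F_x/∂z - ∂F_z/∂x = 0,
    (∇ × F)_z = ∂F_y/∂x - ∂F_x/∂y = 16x^4 + 16y^4.

On z = 2, (curl F)_z = 16x^4 + 16y^4.

Convert to polar (x = r cos θ, y = r sin θ, dA = r dr dθ); the integrand becomes 16r^4(sin(θ)^4 + cos(θ)^4), so

    ∬_D (curl F)_z dA = ∫_0^{2π} ∫_0^{1} (16r^4(sin(θ)^4 + cos(θ)^4)) · r dr dθ.

Inner (r from 0 to 1): 8sin(θ)^4/3 + 8cos(θ)^4/3.
Outer (θ from 0 to 2π): 4π.

Therefore ∮_C F · dr = 4π.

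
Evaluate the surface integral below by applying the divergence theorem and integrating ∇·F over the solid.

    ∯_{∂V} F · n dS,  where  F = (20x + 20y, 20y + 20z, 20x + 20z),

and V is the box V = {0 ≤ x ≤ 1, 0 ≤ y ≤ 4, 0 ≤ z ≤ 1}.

By the divergence theorem,

    ∯_{∂V} F · n dS = ∭_V (∇ · F) dV.

Compute the divergence:
    ∇ · F = ∂F_x/∂x + ∂F_y/∂y + ∂F_z/∂z = 20 + 20 + 20 = 60.

V is a rectangular box, so dV = dx dy dz with 0 ≤ x ≤ 1, 0 ≤ y ≤ 4, 0 ≤ z ≤ 1.

Integrate (60) over V as an iterated integral:

    ∭_V (∇·F) dV = ∫_0^{1} ∫_0^{4} ∫_0^{1} (60) dz dy dx.

Inner (z from 0 to 1): 60.
Middle (y from 0 to 4): 240.
Outer (x from 0 to 1): 240.

Therefore ∯_{∂V} F · n dS = 240.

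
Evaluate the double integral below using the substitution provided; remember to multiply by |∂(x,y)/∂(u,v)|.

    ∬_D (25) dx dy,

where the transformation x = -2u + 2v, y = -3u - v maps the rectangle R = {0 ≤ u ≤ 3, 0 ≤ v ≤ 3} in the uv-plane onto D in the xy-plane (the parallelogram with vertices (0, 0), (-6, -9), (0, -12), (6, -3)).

Compute the Jacobian determinant of (x, y) with respect to (u, v):

    ∂(x,y)/∂(u,v) = | -2  2 | = (-2)(-1) - (2)(-3) = 8.
                   | -3  -1 |

Its absolute value is |J| = 8 (the area scaling factor).

Substituting x = -2u + 2v, y = -3u - v into the integrand,

    25 → 25,

so the integral becomes

    ∬_R (25) · |J| du dv = ∫_0^3 ∫_0^3 (200) dv du.

Inner (v): 600.
Outer (u): 1800.

Therefore ∬_D (25) dx dy = 1800.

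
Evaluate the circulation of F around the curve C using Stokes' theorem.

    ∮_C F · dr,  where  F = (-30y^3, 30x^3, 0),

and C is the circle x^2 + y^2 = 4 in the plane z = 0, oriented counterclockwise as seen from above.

Let S be the flat disk x^2 + y^2 ≤ 4 in the plane z = 0, with upward unit normal n̂ = ẑ. By Stokes' theorem,

    ∮_C F · dr = ∬_S (∇ × F) · n̂ dS = ∬_D (curl F)_z dA,

where D is the disk x^2 + y^2 ≤ 4.

Compute the curl of F = (-30y^3, 30x^3, 0):
    (∇ × F)_x = ∂F_z/∂y - ∂F_y/∂z = 0,
    (∇ × F)_y = ∂F_x/∂z - ∂F_z/∂x = 0,
    (∇ × F)_z = ∂F_y/∂x - ∂F_x/∂y = 90x^2 + 90y^2.

On z = 0, (curl F)_z = 90x^2 + 90y^2.

Convert to polar (x = r cos θ, y = r sin θ, dA = r dr dθ); the integrand becomes 90r^2, so

    ∬_D (curl F)_z dA = ∫_0^{2π} ∫_0^{2} (90r^2) · r dr dθ.

Inner (r from 0 to 2): 360.
Outer (θ from 0 to 2π): 720π.

Therefore ∮_C F · dr = 720π.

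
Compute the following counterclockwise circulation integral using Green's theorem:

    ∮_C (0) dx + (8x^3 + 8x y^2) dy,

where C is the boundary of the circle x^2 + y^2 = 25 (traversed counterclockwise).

Green's theorem converts the closed line integral into a double integral over the enclosed region D:

    ∮_C P dx + Q dy = ∬_D (∂Q/∂x - ∂P/∂y) dA.

Here P = 0, Q = 8x^3 + 8x y^2, so

    ∂Q/∂x = 24x^2 + 8y^2,    ∂P/∂y = 0,
    ∂Q/∂x - ∂P/∂y = 24x^2 + 8y^2.

D is the region x^2 + y^2 ≤ 25. Evaluating the double integral:

In polar coordinates (x = r cos θ, y = r sin θ, dA = r dr dθ) the integrand becomes 8r^2(cos(2θ) + 2), so

    ∬_D (24x^2 + 8y^2) dA = ∫_0^{2π} ∫_0^{5} (8r^2(cos(2θ) + 2)) · r dr dθ.

Inner (r from 0 to 5): 1250cos(2θ) + 2500.
Outer (θ from 0 to 2π): 5000π.

Therefore ∮_C P dx + Q dy = 5000π.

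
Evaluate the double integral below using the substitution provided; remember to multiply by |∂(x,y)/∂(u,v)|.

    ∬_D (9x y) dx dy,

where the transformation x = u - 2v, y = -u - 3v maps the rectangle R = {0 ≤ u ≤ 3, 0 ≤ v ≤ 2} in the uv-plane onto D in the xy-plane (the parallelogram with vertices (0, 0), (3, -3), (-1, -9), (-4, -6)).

Compute the Jacobian determinant of (x, y) with respect to (u, v):

    ∂(x,y)/∂(u,v) = | 1  -2 | = (1)(-3) - (-2)(-1) = -5.
                   | -1  -3 |

Its absolute value is |J| = 5 (the area scaling factor).

Substituting x = u - 2v, y = -u - 3v into the integrand,

    9x y → -9u^2 - 9u v + 54v^2,

so the integral becomes

    ∬_R (-9u^2 - 9u v + 54v^2) · |J| du dv = ∫_0^3 ∫_0^2 (-45u^2 - 45u v + 270v^2) dv du.

Inner (v): -90u^2 - 90u + 720.
Outer (u): 945.

Therefore ∬_D (9x y) dx dy = 945.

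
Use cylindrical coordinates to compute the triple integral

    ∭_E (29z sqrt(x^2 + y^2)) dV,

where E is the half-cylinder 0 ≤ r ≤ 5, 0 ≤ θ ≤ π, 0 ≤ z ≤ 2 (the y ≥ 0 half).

In cylindrical coordinates, x = r cos(θ), y = r sin(θ), z = z, and dV = r dr dθ dz.

The integrand becomes 29r z, so

    ∭_E (29z sqrt(x^2 + y^2)) dV = ∫_{0}^{π} ∫_{0}^{5} ∫_{0}^{2} (29r z) · r dz dr dθ.

Inner (z): 58r^2.
Middle (r from 0 to 5): 7250/3.
Outer (θ): 7250π/3.

Therefore the triple integral equals 7250π/3.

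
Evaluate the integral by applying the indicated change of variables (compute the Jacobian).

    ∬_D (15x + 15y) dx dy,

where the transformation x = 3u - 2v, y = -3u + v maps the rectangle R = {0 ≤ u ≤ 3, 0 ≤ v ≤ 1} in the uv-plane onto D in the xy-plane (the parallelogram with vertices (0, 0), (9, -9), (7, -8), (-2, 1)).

Compute the Jacobian determinant of (x, y) with respect to (u, v):

    ∂(x,y)/∂(u,v) = | 3  -2 | = (3)(1) - (-2)(-3) = -3.
                   | -3  1 |

Its absolute value is |J| = 3 (the area scaling factor).

Substituting x = 3u - 2v, y = -3u + v into the integrand,

    15x + 15y → -15v,

so the integral becomes

    ∬_R (-15v) · |J| du dv = ∫_0^3 ∫_0^1 (-45v) dv du.

Inner (v): -45/2.
Outer (u): -135/2.

Therefore ∬_D (15x + 15y) dx dy = -135/2.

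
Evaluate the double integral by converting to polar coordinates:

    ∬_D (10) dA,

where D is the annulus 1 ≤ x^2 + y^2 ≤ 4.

The region D is 1 ≤ r ≤ 2, 0 ≤ θ ≤ 2π in polar coordinates, where x = r cos(θ), y = r sin(θ), and dA = r dr dθ.

Under the substitution, the integrand becomes 10, so

    ∬_D (10) dA = ∫_{0}^{2π} ∫_{1}^{2} (10) · r dr dθ.

Inner integral (in r): ∫_{1}^{2} (10) · r dr = 15.

Outer integral (in θ): ∫_{0}^{2π} (15) dθ = 30π.

Therefore ∬_D (10) dA = 30π.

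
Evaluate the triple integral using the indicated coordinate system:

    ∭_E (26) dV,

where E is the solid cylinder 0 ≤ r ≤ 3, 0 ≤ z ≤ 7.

In cylindrical coordinates, x = r cos(θ), y = r sin(θ), z = z, and dV = r dr dθ dz.

The integrand becomes 26, so

    ∭_E (26) dV = ∫_{0}^{2π} ∫_{0}^{3} ∫_{0}^{7} (26) · r dz dr dθ.

Inner (z): 182r.
Middle (r from 0 to 3): 819.
Outer (θ): 1638π.

Therefore the triple integral equals 1638π.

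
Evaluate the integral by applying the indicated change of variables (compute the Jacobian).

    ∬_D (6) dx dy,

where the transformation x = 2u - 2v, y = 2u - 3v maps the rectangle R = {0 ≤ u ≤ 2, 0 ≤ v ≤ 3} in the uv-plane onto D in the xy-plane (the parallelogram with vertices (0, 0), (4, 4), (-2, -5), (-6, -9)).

Compute the Jacobian determinant of (x, y) with respect to (u, v):

    ∂(x,y)/∂(u,v) = | 2  -2 | = (2)(-3) - (-2)(2) = -2.
                   | 2  -3 |

Its absolute value is |J| = 2 (the area scaling factor).

Substituting x = 2u - 2v, y = 2u - 3v into the integrand,

    6 → 6,

so the integral becomes

    ∬_R (6) · |J| du dv = ∫_0^2 ∫_0^3 (12) dv du.

Inner (v): 36.
Outer (u): 72.

Therefore ∬_D (6) dx dy = 72.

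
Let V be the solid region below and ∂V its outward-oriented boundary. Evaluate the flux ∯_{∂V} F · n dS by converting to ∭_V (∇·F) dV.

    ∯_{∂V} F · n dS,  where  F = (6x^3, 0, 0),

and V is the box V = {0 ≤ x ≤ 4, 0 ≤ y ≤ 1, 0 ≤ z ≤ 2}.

By the divergence theorem,

    ∯_{∂V} F · n dS = ∭_V (∇ · F) dV.

Compute the divergence:
    ∇ · F = ∂F_x/∂x + ∂F_y/∂y + ∂F_z/∂z = 18x^2 + 0 + 0 = 18x^2.

V is a rectangular box, so dV = dx dy dz with 0 ≤ x ≤ 4, 0 ≤ y ≤ 1, 0 ≤ z ≤ 2.

Integrate (18x^2) over V as an iterated integral:

    ∭_V (∇·F) dV = ∫_0^{4} ∫_0^{1} ∫_0^{2} (18x^2) dz dy dx.

Inner (z from 0 to 2): 36x^2.
Middle (y from 0 to 1): 36x^2.
Outer (x from 0 to 4): 768.

Therefore ∯_{∂V} F · n dS = 768.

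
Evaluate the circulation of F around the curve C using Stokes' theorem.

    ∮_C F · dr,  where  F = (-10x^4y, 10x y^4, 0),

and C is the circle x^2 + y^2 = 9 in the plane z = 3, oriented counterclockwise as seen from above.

Let S be the flat disk x^2 + y^2 ≤ 9 in the plane z = 3, with upward unit normal n̂ = ẑ. By Stokes' theorem,

    ∮_C F · dr = ∬_S (∇ × F) · n̂ dS = ∬_D (curl F)_z dA,

where D is the disk x^2 + y^2 ≤ 9.

Compute the curl of F = (-10x^4y, 10x y^4, 0):
    (∇ × F)_x = ∂F_z/∂y - ∂F_y/∂z = 0,
    (∇ × F)_y = ∂F_x/∂z - ∂F_z/∂x = 0,
    (∇ × F)_z = ∂F_y/∂x - ∂F_x/∂y = 10x^4 + 10y^4.

On z = 3, (curl F)_z = 10x^4 + 10y^4.

Convert to polar (x = r cos θ, y = r sin θ, dA = r dr dθ); the integrand becomes 10r^4(sin(θ)^4 + cos(θ)^4), so

    ∬_D (curl F)_z dA = ∫_0^{2π} ∫_0^{3} (10r^4(sin(θ)^4 + cos(θ)^4)) · r dr dθ.

Inner (r from 0 to 3): 1215sin(θ)^4 + 1215cos(θ)^4.
Outer (θ from 0 to 2π): 3645π/2.

Therefore ∮_C F · dr = 3645π/2.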